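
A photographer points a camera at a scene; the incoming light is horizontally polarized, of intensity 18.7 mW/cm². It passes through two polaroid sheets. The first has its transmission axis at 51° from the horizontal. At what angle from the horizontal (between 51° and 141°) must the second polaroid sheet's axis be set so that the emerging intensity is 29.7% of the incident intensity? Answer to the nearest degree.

θ ≈ 81°

I₁ = I₀ cos²(51° − 0°) = I₀ cos²(51°) = 0.396 I₀.
Need I₂/I₀ = 0.297, so cos²(θ − 51°) = 0.297 / 0.396 = 0.7499.
θ − 51° = arccos(√0.7499) = 30.0°, giving θ ≈ 51 + 30.0 = 81.0°.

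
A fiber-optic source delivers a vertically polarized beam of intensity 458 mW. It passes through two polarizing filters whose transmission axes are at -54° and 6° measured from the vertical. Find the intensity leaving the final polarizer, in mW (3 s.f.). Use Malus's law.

By Malus's law, I₁ = 458 mW · cos²(54°) = 158.2 mW.
I₂ = I₁ · cos²(60°) = 158.2 · 0.25 = 39.56 mW.

I ≈ 39.6 mW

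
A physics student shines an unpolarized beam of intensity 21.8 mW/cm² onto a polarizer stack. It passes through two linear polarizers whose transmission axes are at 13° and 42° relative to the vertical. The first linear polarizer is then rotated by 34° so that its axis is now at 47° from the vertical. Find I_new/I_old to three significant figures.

I_new/I_old ≈ 1.30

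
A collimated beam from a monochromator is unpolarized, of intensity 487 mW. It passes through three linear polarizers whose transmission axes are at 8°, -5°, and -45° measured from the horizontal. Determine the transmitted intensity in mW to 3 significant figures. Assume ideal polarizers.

Unpolarized light through the first polarizer → I₁ = 487 mW/2 = 243.5 mW, polarized at 8°.
I₂ = I₁ · cos²(13°) = 243.5 · 0.9494 = 231.2 mW.
I₃ = I₂ · cos²(40°) = 231.2 · 0.5868 = 135.7 mW.

I ≈ 136 mW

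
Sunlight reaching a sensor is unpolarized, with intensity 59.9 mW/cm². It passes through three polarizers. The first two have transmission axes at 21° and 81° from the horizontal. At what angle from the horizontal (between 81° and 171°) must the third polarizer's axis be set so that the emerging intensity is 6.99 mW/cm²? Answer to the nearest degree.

θ ≈ 96°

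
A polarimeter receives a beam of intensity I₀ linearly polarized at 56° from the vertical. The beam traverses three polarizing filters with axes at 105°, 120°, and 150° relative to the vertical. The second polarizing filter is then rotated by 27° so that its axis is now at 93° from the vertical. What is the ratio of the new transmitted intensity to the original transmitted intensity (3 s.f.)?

Before rotation:
By Malus's law, I₁ = I₀ cos²(105° − 56°) = I₀ cos²(49°) = 0.4304 I₀.
I₂ = I₁ cos²(120° − 105°) = 0.4304 I₀ · cos²(15°) = 0.4016 I₀.
I₃ = I₂ cos²(150° − 120°) = 0.4016 I₀ · cos²(30°) = 0.3012 I₀.
After rotation:
I₁ = I₀ cos²(105° − 56°) = I₀ cos²(49°) = 0.4304 I₀.
I₂ = I₁ cos²(93° − 105°) = 0.4304 I₀ · cos²(12°) = 0.4118 I₀.
I₃ = I₂ cos²(150° − 93°) = 0.4118 I₀ · cos²(57°) = 0.1222 I₀.
Ratio = 0.1222 / 0.3012 = 0.4056.

I_new/I_old ≈ 0.406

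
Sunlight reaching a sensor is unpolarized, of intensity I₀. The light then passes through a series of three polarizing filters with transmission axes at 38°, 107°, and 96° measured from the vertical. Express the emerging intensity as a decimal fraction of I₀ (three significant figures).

Unpolarized light through the first polarizer → I₁ = ½ I₀, now polarized at 38°.
I₂ = I₁ cos²(107° − 38°) = 0.5 I₀ · cos²(69°) = 0.06421 I₀.
I₃ = I₂ cos²(96° − 107°) = 0.06421 I₀ · cos²(11°) = 0.06188 I₀.
Transmitted fraction = 0.06188.

≈ 0.0619 I₀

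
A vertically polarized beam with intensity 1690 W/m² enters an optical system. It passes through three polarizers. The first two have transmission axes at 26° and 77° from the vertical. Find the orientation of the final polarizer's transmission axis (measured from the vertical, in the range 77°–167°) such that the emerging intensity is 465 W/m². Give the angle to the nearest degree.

θ ≈ 99°

By Malus's law, I₁ = I₀ cos²(26° − 0°) = I₀ cos²(26°) = 0.8078 I₀.
I₂ = I₁ cos²(77° − 26°) = 0.8078 I₀ · cos²(51°) = 0.3199 I₀.
Target fraction: 465 / 1690 W/m² = 0.2751 of I₀.
Need I₃/I₀ = 0.2751, so cos²(θ − 77°) = 0.2751 / 0.3199 = 0.86.
θ − 77° = arccos(√0.86) = 22.0°, giving θ ≈ 77 + 22.0 = 99.0°.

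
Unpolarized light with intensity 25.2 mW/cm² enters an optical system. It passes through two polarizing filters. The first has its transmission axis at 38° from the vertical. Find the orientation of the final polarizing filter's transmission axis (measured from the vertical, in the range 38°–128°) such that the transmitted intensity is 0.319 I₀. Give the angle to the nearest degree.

θ ≈ 75°

Unpolarized light through the first polarizer → I₁ = ½ I₀, now polarized at 38°.
Need I₂/I₀ = 0.319, so cos²(θ − 38°) = 0.319 / 0.5 = 0.638.
θ − 38° = arccos(√0.638) = 37.0°, giving θ ≈ 38 + 37.0 = 75.0°.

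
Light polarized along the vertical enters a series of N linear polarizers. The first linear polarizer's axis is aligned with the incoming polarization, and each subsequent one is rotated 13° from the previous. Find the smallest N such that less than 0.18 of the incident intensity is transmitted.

First polarizer is aligned with the polarization: full transmission.
Each further stage multiplies by cos²(13°) = 0.9494.
After N polarizers: T = 0.9494^(N−1). Require T < 0.18 ⇒ N−1 > ln(0.18)/ln(0.9494) = 33.02, so N−1 ≥ 34 and N = 35.
Check: N=35 gives T = 0.1711 < 0.18; N=34 gives T = 0.1802.

N = 35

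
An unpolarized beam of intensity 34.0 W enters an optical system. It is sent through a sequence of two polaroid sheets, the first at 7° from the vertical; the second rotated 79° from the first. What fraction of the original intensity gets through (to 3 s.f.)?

Unpolarized light through the first polarizer → I₁ = 34.0 W/2 = 17 W, polarized at 7°.
I₂ = I₁ · cos²(79°) = 17 · 0.03641 = 0.6189 W.
Transmitted fraction = 0.0182.

I/I₀ ≈ 0.0182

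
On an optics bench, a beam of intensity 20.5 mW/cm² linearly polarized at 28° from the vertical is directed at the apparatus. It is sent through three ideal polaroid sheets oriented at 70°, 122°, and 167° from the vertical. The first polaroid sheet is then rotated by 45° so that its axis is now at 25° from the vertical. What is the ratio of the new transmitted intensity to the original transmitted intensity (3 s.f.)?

Before rotation:
By Malus's law, I₁ = I₀ cos²(70° − 28°) = I₀ cos²(42°) = 0.5523 I₀.
I₂ = I₁ cos²(122° − 70°) = 0.5523 I₀ · cos²(52°) = 0.2093 I₀.
I₃ = I₂ cos²(167° − 122°) = 0.2093 I₀ · cos²(45°) = 0.1047 I₀.
After rotation:
I₁ = I₀ cos²(25° − 28°) = I₀ cos²(3°) = 0.9973 I₀.
Angle between axes 1 and 2: 83°. I₂ = 0.9973 I₀ · cos²(83°) = 0.01481 I₀.
I₃ = I₂ cos²(167° − 122°) = 0.01481 I₀ · cos²(45°) = 0.007406 I₀.
Ratio = 0.007406 / 0.1047 = 0.07076.

I_new/I_old ≈ 0.0708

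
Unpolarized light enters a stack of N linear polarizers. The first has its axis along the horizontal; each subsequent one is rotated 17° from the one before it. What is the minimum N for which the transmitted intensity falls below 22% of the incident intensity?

First polarizer halves the unpolarized light: factor 1/2.
Each further stage multiplies by cos²(17°) = 0.9145.
After N polarizers: T = 0.5·0.9145^(N−1). Require T < 0.22 ⇒ N−1 > ln(0.22/0.5)/ln(0.9145) = 9.19, so N−1 ≥ 10 and N = 11.
Check: N=11 gives T = 0.2046 < 0.22; N=10 gives T = 0.2237.

N = 11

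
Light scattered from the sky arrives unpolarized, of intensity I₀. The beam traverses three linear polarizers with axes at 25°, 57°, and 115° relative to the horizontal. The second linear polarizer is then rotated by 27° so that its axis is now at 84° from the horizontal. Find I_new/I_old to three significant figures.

Before rotation:
Unpolarized light through the first polarizer → I₁ = ½ I₀, now polarized at 25°.
I₂ = I₁ cos²(57° − 25°) = 0.5 I₀ · cos²(32°) = 0.3596 I₀.
I₃ = I₂ cos²(115° − 57°) = 0.3596 I₀ · cos²(58°) = 0.101 I₀.
After rotation:
Unpolarized light through the first polarizer → I₁ = ½ I₀, now polarized at 25°.
I₂ = I₁ cos²(84° − 25°) = 0.5 I₀ · cos²(59°) = 0.1326 I₀.
I₃ = I₂ cos²(115° − 84°) = 0.1326 I₀ · cos²(31°) = 0.09745 I₀.
Ratio = 0.09745 / 0.101 = 0.965.

I_new/I_old ≈ 0.965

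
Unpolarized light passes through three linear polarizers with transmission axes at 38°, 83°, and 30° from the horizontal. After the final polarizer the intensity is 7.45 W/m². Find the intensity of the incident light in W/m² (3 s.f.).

Unpolarized light through the first polarizer → I₁ = ½ I₀, now polarized at 38°.
I₂ = I₁ cos²(83° − 38°) = 0.5 I₀ · cos²(45°) = 0.25 I₀.
I₃ = I₂ cos²(30° − 83°) = 0.25 I₀ · cos²(53°) = 0.09055 I₀.
So 7.45 W/m² = 0.09055 I₀, giving I₀ = 7.45/0.09055 = 82.28 W/m².

I₀ ≈ 82.3 W/m²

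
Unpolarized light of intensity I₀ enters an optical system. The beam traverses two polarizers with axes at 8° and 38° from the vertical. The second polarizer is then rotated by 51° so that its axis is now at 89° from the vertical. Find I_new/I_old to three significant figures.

I_new/I_old ≈ 0.0326

Before rotation:
Unpolarized light through the first polarizer → I₁ = ½ I₀, now polarized at 8°.
I₂ = I₁ cos²(38° − 8°) = 0.5 I₀ · cos²(30°) = 0.375 I₀.
After rotation:
Unpolarized light through the first polarizer → I₁ = ½ I₀, now polarized at 8°.
I₂ = I₁ cos²(89° − 8°) = 0.5 I₀ · cos²(81°) = 0.01224 I₀.
Ratio = 0.01224 / 0.375 = 0.03263.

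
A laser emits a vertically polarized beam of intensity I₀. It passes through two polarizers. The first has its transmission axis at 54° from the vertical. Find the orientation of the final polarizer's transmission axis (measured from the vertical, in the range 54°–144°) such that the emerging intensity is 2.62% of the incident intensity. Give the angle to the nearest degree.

By Malus's law, I₁ = I₀ cos²(54° − 0°) = I₀ cos²(54°) = 0.3455 I₀.
Need I₂/I₀ = 0.0262, so cos²(θ − 54°) = 0.0262 / 0.3455 = 0.07583.
θ − 54° = arccos(√0.07583) = 74.0°, giving θ ≈ 54 + 74.0 = 128.0°.

θ ≈ 128°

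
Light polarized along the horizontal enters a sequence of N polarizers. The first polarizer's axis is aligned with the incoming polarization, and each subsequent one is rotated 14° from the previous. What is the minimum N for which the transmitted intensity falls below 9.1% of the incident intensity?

First polarizer is aligned with the polarization: full transmission.
Each further stage multiplies by cos²(14°) = 0.9415.
After N polarizers: T = 0.9415^(N−1). Require T < 0.091 ⇒ N−1 > ln(0.091)/ln(0.9415) = 39.74, so N−1 ≥ 40 and N = 41.
Check: N=41 gives T = 0.0896 < 0.091; N=40 gives T = 0.09517.

N = 41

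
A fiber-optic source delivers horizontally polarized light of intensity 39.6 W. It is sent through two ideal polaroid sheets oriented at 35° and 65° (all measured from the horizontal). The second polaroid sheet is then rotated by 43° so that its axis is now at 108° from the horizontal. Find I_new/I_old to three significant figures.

I_new/I_old ≈ 0.114

Before rotation:
I₁ = I₀ cos²(35° − 0°) = I₀ cos²(35°) = 0.671 I₀.
I₂ = I₁ cos²(65° − 35°) = 0.671 I₀ · cos²(30°) = 0.5033 I₀.
After rotation:
I₁ = I₀ cos²(35° − 0°) = I₀ cos²(35°) = 0.671 I₀.
I₂ = I₁ cos²(108° − 35°) = 0.671 I₀ · cos²(73°) = 0.05736 I₀.
Ratio = 0.05736 / 0.5033 = 0.114.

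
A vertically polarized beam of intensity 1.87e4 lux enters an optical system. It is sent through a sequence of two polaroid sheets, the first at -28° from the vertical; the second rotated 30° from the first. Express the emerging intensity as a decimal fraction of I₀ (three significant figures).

I₁ = 1.87e4 lux · cos²(28°) = 1.458e+04 lux.
I₂ = I₁ · cos²(30°) = 1.458e+04 · 0.75 = 1.093e+04 lux.
Transmitted fraction = 0.5847.

I/I₀ ≈ 0.585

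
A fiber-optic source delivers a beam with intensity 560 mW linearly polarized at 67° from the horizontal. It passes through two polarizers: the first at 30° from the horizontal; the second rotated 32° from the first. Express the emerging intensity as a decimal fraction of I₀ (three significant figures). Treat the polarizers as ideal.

I/I₀ ≈ 0.459

I₁ = 560 mW · cos²(37°) = 357.2 mW.
I₂ = I₁ · cos²(32°) = 357.2 · 0.7192 = 256.9 mW.
Transmitted fraction = 0.4587.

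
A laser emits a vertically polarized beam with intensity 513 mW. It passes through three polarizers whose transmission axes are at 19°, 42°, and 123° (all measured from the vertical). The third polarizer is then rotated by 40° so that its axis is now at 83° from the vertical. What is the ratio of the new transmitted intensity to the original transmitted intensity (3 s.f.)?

I_new/I_old ≈ 23.3

Before rotation:
By Malus's law, I₁ = I₀ cos²(19° − 0°) = I₀ cos²(19°) = 0.894 I₀.
I₂ = I₁ cos²(42° − 19°) = 0.894 I₀ · cos²(23°) = 0.7575 I₀.
I₃ = I₂ cos²(123° − 42°) = 0.7575 I₀ · cos²(81°) = 0.01854 I₀.
After rotation:
I₁ = I₀ cos²(19° − 0°) = I₀ cos²(19°) = 0.894 I₀.
I₂ = I₁ cos²(42° − 19°) = 0.894 I₀ · cos²(23°) = 0.7575 I₀.
I₃ = I₂ cos²(83° − 42°) = 0.7575 I₀ · cos²(41°) = 0.4315 I₀.
Ratio = 0.4315 / 0.01854 = 23.28.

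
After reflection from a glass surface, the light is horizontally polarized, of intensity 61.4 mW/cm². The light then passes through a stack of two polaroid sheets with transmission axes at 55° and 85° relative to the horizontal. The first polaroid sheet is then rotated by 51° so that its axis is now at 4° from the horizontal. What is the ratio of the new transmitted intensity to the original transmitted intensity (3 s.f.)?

Before rotation:
I₁ = I₀ cos²(55° − 0°) = I₀ cos²(55°) = 0.329 I₀.
I₂ = I₁ cos²(85° − 55°) = 0.329 I₀ · cos²(30°) = 0.2467 I₀.
After rotation:
I₁ = I₀ cos²(4° − 0°) = I₀ cos²(4°) = 0.9951 I₀.
I₂ = I₁ cos²(85° − 4°) = 0.9951 I₀ · cos²(81°) = 0.02435 I₀.
Ratio = 0.02435 / 0.2467 = 0.0987.

I_new/I_old ≈ 0.0987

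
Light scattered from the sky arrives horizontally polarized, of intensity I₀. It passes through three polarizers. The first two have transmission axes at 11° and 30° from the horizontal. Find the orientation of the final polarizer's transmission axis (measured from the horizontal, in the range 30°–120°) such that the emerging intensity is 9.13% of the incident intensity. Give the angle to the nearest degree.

θ ≈ 101°

I₁ = I₀ cos²(11° − 0°) = I₀ cos²(11°) = 0.9636 I₀.
I₂ = I₁ cos²(30° − 11°) = 0.9636 I₀ · cos²(19°) = 0.8615 I₀.
Need I₃/I₀ = 0.0913, so cos²(θ − 30°) = 0.0913 / 0.8615 = 0.106.
θ − 30° = arccos(√0.106) = 71.0°, giving θ ≈ 30 + 71.0 = 101.0°.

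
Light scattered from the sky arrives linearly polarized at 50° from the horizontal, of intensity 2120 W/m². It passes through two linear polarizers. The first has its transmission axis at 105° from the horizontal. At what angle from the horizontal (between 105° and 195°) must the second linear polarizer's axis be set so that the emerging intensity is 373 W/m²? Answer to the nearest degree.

θ ≈ 148°

I₁ = I₀ cos²(105° − 50°) = I₀ cos²(55°) = 0.329 I₀.
Target fraction: 373 / 2120 W/m² = 0.1759 of I₀.
Need I₂/I₀ = 0.1759, so cos²(θ − 105°) = 0.1759 / 0.329 = 0.5348.
θ − 105° = arccos(√0.5348) = 43.0°, giving θ ≈ 105 + 43.0 = 148.0°.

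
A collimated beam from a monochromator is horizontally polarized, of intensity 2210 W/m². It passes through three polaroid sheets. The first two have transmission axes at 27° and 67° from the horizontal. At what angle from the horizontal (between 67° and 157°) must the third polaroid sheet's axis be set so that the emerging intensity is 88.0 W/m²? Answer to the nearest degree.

θ ≈ 140°

I₁ = I₀ cos²(27° − 0°) = I₀ cos²(27°) = 0.7939 I₀.
I₂ = I₁ cos²(67° − 27°) = 0.7939 I₀ · cos²(40°) = 0.4659 I₀.
Target fraction: 88.0 / 2210 W/m² = 0.03982 of I₀.
Need I₃/I₀ = 0.03982, so cos²(θ − 67°) = 0.03982 / 0.4659 = 0.08547.
θ − 67° = arccos(√0.08547) = 73.0°, giving θ ≈ 67 + 73.0 = 140.0°.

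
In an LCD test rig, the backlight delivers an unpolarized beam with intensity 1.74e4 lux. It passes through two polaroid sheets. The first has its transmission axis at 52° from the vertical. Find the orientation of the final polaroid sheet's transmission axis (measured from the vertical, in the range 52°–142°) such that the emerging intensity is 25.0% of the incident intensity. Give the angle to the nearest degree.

θ ≈ 97°

Unpolarized light through the first polarizer → I₁ = ½ I₀, now polarized at 52°.
Need I₂/I₀ = 0.25, so cos²(θ − 52°) = 0.25 / 0.5 = 0.5.
θ − 52° = arccos(√0.5) = 45.0°, giving θ ≈ 52 + 45.0 = 97.0°.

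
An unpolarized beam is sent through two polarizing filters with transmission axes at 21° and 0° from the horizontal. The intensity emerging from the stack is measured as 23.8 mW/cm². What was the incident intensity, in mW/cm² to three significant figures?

Unpolarized light through the first polarizer → I₁ = ½ I₀, now polarized at 21°.
I₂ = I₁ cos²(0° − 21°) = 0.5 I₀ · cos²(21°) = 0.4358 I₀.
So 23.8 mW/cm² = 0.4358 I₀, giving I₀ = 23.8/0.4358 = 54.61 mW/cm².

I₀ ≈ 54.6 mW/cm²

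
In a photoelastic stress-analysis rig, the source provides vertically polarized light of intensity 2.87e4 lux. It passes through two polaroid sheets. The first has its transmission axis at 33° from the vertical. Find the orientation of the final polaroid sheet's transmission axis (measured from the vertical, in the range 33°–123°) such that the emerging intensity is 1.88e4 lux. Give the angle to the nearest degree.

θ ≈ 48°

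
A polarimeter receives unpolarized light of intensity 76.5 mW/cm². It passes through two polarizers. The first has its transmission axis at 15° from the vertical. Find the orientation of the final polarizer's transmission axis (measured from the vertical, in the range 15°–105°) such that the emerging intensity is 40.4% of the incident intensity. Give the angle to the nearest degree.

Unpolarized light through the first polarizer → I₁ = ½ I₀, now polarized at 15°.
Need I₂/I₀ = 0.404, so cos²(θ − 15°) = 0.404 / 0.5 = 0.808.
θ − 15° = arccos(√0.808) = 26.0°, giving θ ≈ 15 + 26.0 = 41.0°.

θ ≈ 41°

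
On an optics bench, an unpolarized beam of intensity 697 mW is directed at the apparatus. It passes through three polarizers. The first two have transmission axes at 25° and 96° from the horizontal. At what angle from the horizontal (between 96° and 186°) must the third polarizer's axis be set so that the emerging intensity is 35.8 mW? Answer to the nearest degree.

θ ≈ 106°

Unpolarized light through the first polarizer → I₁ = ½ I₀, now polarized at 25°.
I₂ = I₁ cos²(96° − 25°) = 0.5 I₀ · cos²(71°) = 0.053 I₀.
Target fraction: 35.8 / 697 mW = 0.05136 of I₀.
Need I₃/I₀ = 0.05136, so cos²(θ − 96°) = 0.05136 / 0.053 = 0.9692.
θ − 96° = arccos(√0.9692) = 10.1°, giving θ ≈ 96 + 10.1 = 106.1°.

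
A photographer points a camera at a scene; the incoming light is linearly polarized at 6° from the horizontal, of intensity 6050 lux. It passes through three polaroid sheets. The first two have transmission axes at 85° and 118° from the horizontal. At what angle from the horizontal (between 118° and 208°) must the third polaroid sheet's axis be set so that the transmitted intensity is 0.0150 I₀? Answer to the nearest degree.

By Malus's law, I₁ = I₀ cos²(85° − 6°) = I₀ cos²(79°) = 0.03641 I₀.
I₂ = I₁ cos²(118° − 85°) = 0.03641 I₀ · cos²(33°) = 0.02561 I₀.
Need I₃/I₀ = 0.015, so cos²(θ − 118°) = 0.015 / 0.02561 = 0.5857.
θ − 118° = arccos(√0.5857) = 40.1°, giving θ ≈ 118 + 40.1 = 158.1°.

θ ≈ 158°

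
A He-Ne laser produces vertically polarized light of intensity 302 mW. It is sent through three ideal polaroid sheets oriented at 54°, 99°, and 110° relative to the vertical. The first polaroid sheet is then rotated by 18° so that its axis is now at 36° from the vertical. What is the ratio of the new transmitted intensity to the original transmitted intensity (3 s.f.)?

I_new/I_old ≈ 0.781

Before rotation:
By Malus's law, I₁ = I₀ cos²(54° − 0°) = I₀ cos²(54°) = 0.3455 I₀.
I₂ = I₁ cos²(99° − 54°) = 0.3455 I₀ · cos²(45°) = 0.1727 I₀.
I₃ = I₂ cos²(110° − 99°) = 0.1727 I₀ · cos²(11°) = 0.1665 I₀.
After rotation:
I₁ = I₀ cos²(36° − 0°) = I₀ cos²(36°) = 0.6545 I₀.
I₂ = I₁ cos²(99° − 36°) = 0.6545 I₀ · cos²(63°) = 0.1349 I₀.
I₃ = I₂ cos²(110° − 99°) = 0.1349 I₀ · cos²(11°) = 0.13 I₀.
Ratio = 0.13 / 0.1665 = 0.7809.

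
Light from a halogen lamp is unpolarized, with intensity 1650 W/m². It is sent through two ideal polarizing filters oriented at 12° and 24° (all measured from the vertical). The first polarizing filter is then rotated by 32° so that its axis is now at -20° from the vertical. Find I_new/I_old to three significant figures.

Before rotation:
Unpolarized light through the first polarizer → I₁ = ½ I₀, now polarized at 12°.
I₂ = I₁ cos²(24° − 12°) = 0.5 I₀ · cos²(12°) = 0.4784 I₀.
After rotation:
Unpolarized light through the first polarizer → I₁ = ½ I₀, now polarized at -20°.
I₂ = I₁ cos²(24° + 20°) = 0.5 I₀ · cos²(44°) = 0.2587 I₀.
Ratio = 0.2587 / 0.4784 = 0.5408.

I_new/I_old ≈ 0.541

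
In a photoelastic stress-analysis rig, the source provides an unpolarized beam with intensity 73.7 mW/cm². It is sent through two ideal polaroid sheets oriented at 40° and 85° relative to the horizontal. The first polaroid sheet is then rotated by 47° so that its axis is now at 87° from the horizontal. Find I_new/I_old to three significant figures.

Before rotation:
Unpolarized light through the first polarizer → I₁ = ½ I₀, now polarized at 40°.
I₂ = I₁ cos²(85° − 40°) = 0.5 I₀ · cos²(45°) = 0.25 I₀.
After rotation:
Unpolarized light through the first polarizer → I₁ = ½ I₀, now polarized at 87°.
I₂ = I₁ cos²(85° − 87°) = 0.5 I₀ · cos²(2°) = 0.4994 I₀.
Ratio = 0.4994 / 0.25 = 1.998.

I_new/I_old ≈ 2.00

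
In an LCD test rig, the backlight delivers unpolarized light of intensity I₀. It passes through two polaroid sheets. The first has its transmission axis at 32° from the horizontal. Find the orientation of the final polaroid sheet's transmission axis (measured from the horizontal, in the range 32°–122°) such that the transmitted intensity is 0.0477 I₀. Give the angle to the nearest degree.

θ ≈ 104°

Unpolarized light through the first polarizer → I₁ = ½ I₀, now polarized at 32°.
Need I₂/I₀ = 0.0477, so cos²(θ − 32°) = 0.0477 / 0.5 = 0.0954.
θ − 32° = arccos(√0.0954) = 72.0°, giving θ ≈ 32 + 72.0 = 104.0°.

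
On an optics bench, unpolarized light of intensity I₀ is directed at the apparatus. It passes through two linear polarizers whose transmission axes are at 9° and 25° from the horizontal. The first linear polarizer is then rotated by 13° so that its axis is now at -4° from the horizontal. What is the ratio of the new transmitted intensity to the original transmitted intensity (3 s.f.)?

Before rotation:
Unpolarized light through the first polarizer → I₁ = ½ I₀, now polarized at 9°.
I₂ = I₁ cos²(25° − 9°) = 0.5 I₀ · cos²(16°) = 0.462 I₀.
After rotation:
Unpolarized light through the first polarizer → I₁ = ½ I₀, now polarized at -4°.
I₂ = I₁ cos²(25° + 4°) = 0.5 I₀ · cos²(29°) = 0.3825 I₀.
Ratio = 0.3825 / 0.462 = 0.8279.

I_new/I_old ≈ 0.828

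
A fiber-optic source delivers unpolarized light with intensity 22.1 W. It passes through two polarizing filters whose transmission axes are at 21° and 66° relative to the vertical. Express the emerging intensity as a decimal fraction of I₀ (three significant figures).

I/I₀ ≈ 0.250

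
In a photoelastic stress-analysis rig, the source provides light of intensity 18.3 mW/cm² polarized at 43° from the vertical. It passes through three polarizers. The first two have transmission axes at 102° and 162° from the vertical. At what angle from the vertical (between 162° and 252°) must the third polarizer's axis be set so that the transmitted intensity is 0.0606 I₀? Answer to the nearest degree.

I₁ = I₀ cos²(102° − 43°) = I₀ cos²(59°) = 0.2653 I₀.
I₂ = I₁ cos²(162° − 102°) = 0.2653 I₀ · cos²(60°) = 0.06632 I₀.
Need I₃/I₀ = 0.0606, so cos²(θ − 162°) = 0.0606 / 0.06632 = 0.9138.
θ − 162° = arccos(√0.9138) = 17.1°, giving θ ≈ 162 + 17.1 = 179.1°.

θ ≈ 179°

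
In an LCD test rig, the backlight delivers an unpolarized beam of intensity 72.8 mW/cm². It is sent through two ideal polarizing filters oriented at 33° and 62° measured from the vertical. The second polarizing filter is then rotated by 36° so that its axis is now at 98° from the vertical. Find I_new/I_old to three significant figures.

I_new/I_old ≈ 0.233

Before rotation:
Unpolarized light through the first polarizer → I₁ = ½ I₀, now polarized at 33°.
I₂ = I₁ cos²(62° − 33°) = 0.5 I₀ · cos²(29°) = 0.3825 I₀.
After rotation:
Unpolarized light through the first polarizer → I₁ = ½ I₀, now polarized at 33°.
I₂ = I₁ cos²(98° − 33°) = 0.5 I₀ · cos²(65°) = 0.0893 I₀.
Ratio = 0.0893 / 0.3825 = 0.2335.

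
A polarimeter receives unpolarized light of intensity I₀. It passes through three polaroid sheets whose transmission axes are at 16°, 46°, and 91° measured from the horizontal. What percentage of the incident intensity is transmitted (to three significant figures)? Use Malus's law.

Unpolarized light through the first polarizer → I₁ = ½ I₀, now polarized at 16°.
I₂ = I₁ cos²(46° − 16°) = 0.5 I₀ · cos²(30°) = 0.375 I₀.
I₃ = I₂ cos²(91° − 46°) = 0.375 I₀ · cos²(45°) = 0.1875 I₀.
That is 18.75% of the incident intensity.

≈ 18.8%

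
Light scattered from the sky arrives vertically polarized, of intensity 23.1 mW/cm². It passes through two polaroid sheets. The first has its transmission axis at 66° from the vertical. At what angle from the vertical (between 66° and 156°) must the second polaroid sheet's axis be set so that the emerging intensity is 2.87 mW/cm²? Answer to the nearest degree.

I₁ = I₀ cos²(66° − 0°) = I₀ cos²(66°) = 0.1654 I₀.
Target fraction: 2.87 / 23.1 mW/cm² = 0.1242 of I₀.
Need I₂/I₀ = 0.1242, so cos²(θ − 66°) = 0.1242 / 0.1654 = 0.751.
θ − 66° = arccos(√0.751) = 29.9°, giving θ ≈ 66 + 29.9 = 95.9°.

θ ≈ 96°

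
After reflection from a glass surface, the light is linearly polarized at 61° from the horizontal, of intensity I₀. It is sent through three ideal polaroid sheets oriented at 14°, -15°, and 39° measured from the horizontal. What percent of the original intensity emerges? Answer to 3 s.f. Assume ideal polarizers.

By Malus's law, I₁ = I₀ cos²(14° − 61°) = I₀ cos²(47°) = 0.4651 I₀.
I₂ = I₁ cos²(-15° − 14°) = 0.4651 I₀ · cos²(29°) = 0.3558 I₀.
I₃ = I₂ cos²(39° + 15°) = 0.3558 I₀ · cos²(54°) = 0.1229 I₀.
That is 12.29% of the incident intensity.

≈ 12.3%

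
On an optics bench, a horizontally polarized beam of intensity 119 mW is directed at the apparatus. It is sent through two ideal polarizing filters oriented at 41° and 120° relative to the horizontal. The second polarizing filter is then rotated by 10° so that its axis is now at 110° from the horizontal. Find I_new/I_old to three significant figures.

I_new/I_old ≈ 3.53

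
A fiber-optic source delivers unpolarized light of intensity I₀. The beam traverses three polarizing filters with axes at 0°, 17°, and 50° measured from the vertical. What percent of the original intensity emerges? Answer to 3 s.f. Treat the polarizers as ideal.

≈ 32.2%

Unpolarized light through the first polarizer → I₁ = ½ I₀, now polarized at 0°.
I₂ = I₁ cos²(17° − 0°) = 0.5 I₀ · cos²(17°) = 0.4573 I₀.
I₃ = I₂ cos²(50° − 17°) = 0.4573 I₀ · cos²(33°) = 0.3216 I₀.
That is 32.16% of the incident intensity.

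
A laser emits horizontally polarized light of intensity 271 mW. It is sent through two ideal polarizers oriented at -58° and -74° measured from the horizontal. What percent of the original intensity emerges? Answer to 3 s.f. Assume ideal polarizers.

I₁ = 271 mW · cos²(58°) = 76.1 mW.
I₂ = I₁ · cos²(16°) = 76.1 · 0.924 = 70.32 mW.
That is 25.95% of the incident intensity.

≈ 25.9%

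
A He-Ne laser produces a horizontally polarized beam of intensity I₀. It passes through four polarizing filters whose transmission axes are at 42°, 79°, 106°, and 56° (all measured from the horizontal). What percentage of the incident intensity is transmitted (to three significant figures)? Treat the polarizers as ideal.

≈ 11.6%

I₁ = I₀ cos²(42° − 0°) = I₀ cos²(42°) = 0.5523 I₀.
I₂ = I₁ cos²(79° − 42°) = 0.5523 I₀ · cos²(37°) = 0.3522 I₀.
I₃ = I₂ cos²(106° − 79°) = 0.3522 I₀ · cos²(27°) = 0.2796 I₀.
I₄ = I₃ cos²(56° − 106°) = 0.2796 I₀ · cos²(50°) = 0.1155 I₀.
That is 11.55% of the incident intensity.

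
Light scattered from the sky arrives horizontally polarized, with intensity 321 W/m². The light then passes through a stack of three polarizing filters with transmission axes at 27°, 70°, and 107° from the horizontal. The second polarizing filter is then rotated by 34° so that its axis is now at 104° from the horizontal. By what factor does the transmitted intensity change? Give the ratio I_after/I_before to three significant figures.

I_new/I_old ≈ 0.148

Before rotation:
By Malus's law, I₁ = I₀ cos²(27° − 0°) = I₀ cos²(27°) = 0.7939 I₀.
I₂ = I₁ cos²(70° − 27°) = 0.7939 I₀ · cos²(43°) = 0.4246 I₀.
I₃ = I₂ cos²(107° − 70°) = 0.4246 I₀ · cos²(37°) = 0.2708 I₀.
After rotation:
I₁ = I₀ cos²(27° − 0°) = I₀ cos²(27°) = 0.7939 I₀.
I₂ = I₁ cos²(104° − 27°) = 0.7939 I₀ · cos²(77°) = 0.04017 I₀.
I₃ = I₂ cos²(107° − 104°) = 0.04017 I₀ · cos²(3°) = 0.04006 I₀.
Ratio = 0.04006 / 0.2708 = 0.1479.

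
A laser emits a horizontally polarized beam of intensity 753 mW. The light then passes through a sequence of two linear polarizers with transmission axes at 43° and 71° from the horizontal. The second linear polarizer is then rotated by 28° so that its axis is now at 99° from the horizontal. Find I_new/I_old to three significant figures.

I_new/I_old ≈ 0.401

Before rotation:
I₁ = I₀ cos²(43° − 0°) = I₀ cos²(43°) = 0.5349 I₀.
I₂ = I₁ cos²(71° − 43°) = 0.5349 I₀ · cos²(28°) = 0.417 I₀.
After rotation:
I₁ = I₀ cos²(43° − 0°) = I₀ cos²(43°) = 0.5349 I₀.
I₂ = I₁ cos²(99° − 43°) = 0.5349 I₀ · cos²(56°) = 0.1673 I₀.
Ratio = 0.1673 / 0.417 = 0.4011.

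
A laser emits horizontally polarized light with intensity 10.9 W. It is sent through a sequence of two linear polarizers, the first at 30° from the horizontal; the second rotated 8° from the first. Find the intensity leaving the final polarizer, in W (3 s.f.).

I ≈ 8.02 W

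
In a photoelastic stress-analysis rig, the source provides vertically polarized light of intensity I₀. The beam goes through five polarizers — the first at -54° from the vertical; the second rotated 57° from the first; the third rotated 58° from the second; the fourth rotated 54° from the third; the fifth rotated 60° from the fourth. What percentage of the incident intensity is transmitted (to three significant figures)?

I₁ = I₀ cos²(-54° − 0°) = I₀ cos²(54°) = 0.3455 I₀.
I₂ = I₁ cos²(57°) = 0.3455 · 0.2966 I₀ = 0.1025 I₀.
I₃ = I₂ cos²(58°) = 0.1025 · 0.2808 I₀ = 0.02878 I₀.
I₄ = I₃ cos²(54°) = 0.02878 · 0.3455 I₀ = 0.009943 I₀.
I₅ = I₄ cos²(60°) = 0.009943 · 0.25 I₀ = 0.002486 I₀.
That is 0.2486% of the incident intensity.

≈ 0.249%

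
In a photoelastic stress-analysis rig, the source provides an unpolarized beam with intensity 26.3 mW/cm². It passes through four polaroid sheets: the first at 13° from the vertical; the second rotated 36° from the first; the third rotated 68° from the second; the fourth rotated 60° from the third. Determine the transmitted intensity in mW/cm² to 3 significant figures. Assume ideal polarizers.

I ≈ 0.302 mW/cm²

Unpolarized light through the first polarizer → I₁ = 26.3 mW/cm²/2 = 13.15 mW/cm², polarized at 13°.
I₂ = I₁ · cos²(36°) = 13.15 · 0.6545 = 8.607 mW/cm².
I₃ = I₂ · cos²(68°) = 8.607 · 0.1403 = 1.208 mW/cm².
I₄ = I₃ · cos²(60°) = 1.208 · 0.25 = 0.3019 mW/cm².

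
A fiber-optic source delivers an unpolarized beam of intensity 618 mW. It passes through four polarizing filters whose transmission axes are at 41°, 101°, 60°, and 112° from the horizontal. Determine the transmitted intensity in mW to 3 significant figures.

I ≈ 16.7 mW

Unpolarized light through the first polarizer → I₁ = 618 mW/2 = 309 mW, polarized at 41°.
I₂ = I₁ · cos²(60°) = 309 · 0.25 = 77.25 mW.
I₃ = I₂ · cos²(41°) = 77.25 · 0.5696 = 44 mW.
I₄ = I₃ · cos²(52°) = 44 · 0.379 = 16.68 mW.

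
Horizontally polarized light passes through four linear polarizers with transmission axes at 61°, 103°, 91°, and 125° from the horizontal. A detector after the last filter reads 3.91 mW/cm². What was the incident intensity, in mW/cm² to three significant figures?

I₀ ≈ 45.8 mW/cm²

I₁ = I₀ cos²(61° − 0°) = I₀ cos²(61°) = 0.235 I₀.
I₂ = I₁ cos²(103° − 61°) = 0.235 I₀ · cos²(42°) = 0.1298 I₀.
I₃ = I₂ cos²(91° − 103°) = 0.1298 I₀ · cos²(12°) = 0.1242 I₀.
I₄ = I₃ cos²(125° − 91°) = 0.1242 I₀ · cos²(34°) = 0.08536 I₀.
So 3.91 mW/cm² = 0.08536 I₀, giving I₀ = 3.91/0.08536 = 45.81 mW/cm².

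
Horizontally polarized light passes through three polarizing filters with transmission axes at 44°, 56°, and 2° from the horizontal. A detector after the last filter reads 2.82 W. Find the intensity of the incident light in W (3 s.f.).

By Malus's law, I₁ = I₀ cos²(44° − 0°) = I₀ cos²(44°) = 0.5174 I₀.
I₂ = I₁ cos²(56° − 44°) = 0.5174 I₀ · cos²(12°) = 0.4951 I₀.
I₃ = I₂ cos²(2° − 56°) = 0.4951 I₀ · cos²(54°) = 0.171 I₀.
So 2.82 W = 0.171 I₀, giving I₀ = 2.82/0.171 = 16.49 W.

I₀ ≈ 16.5 W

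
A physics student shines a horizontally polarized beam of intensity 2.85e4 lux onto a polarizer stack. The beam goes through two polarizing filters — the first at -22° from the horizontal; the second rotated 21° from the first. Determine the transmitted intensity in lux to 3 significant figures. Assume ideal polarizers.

I₁ = 2.85e4 lux · cos²(22°) = 2.45e+04 lux.
I₂ = I₁ · cos²(21°) = 2.45e+04 · 0.8716 = 2.135e+04 lux.

I ≈ 2.14e4 lux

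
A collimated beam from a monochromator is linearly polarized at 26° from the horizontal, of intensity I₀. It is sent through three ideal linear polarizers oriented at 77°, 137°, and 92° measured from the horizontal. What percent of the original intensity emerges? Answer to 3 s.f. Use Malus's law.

By Malus's law, I₁ = I₀ cos²(77° − 26°) = I₀ cos²(51°) = 0.396 I₀.
I₂ = I₁ cos²(137° − 77°) = 0.396 I₀ · cos²(60°) = 0.09901 I₀.
I₃ = I₂ cos²(92° − 137°) = 0.09901 I₀ · cos²(45°) = 0.04951 I₀.
That is 4.951% of the incident intensity.

≈ 4.95%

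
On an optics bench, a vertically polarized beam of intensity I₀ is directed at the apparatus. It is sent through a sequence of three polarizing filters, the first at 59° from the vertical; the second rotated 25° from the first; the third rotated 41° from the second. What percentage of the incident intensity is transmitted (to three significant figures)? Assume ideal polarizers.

≈ 12.4%

I₁ = I₀ cos²(59° − 0°) = I₀ cos²(59°) = 0.2653 I₀.
I₂ = I₁ cos²(25°) = 0.2653 · 0.8214 I₀ = 0.2179 I₀.
I₃ = I₂ cos²(41°) = 0.2179 · 0.5696 I₀ = 0.1241 I₀.
That is 12.41% of the incident intensity.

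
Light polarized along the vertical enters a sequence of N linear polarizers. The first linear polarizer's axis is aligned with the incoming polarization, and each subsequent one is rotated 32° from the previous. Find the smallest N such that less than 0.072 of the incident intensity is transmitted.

First polarizer is aligned with the polarization: full transmission.
Each further stage multiplies by cos²(32°) = 0.7192.
After N polarizers: T = 0.7192^(N−1). Require T < 0.072 ⇒ N−1 > ln(0.072)/ln(0.7192) = 7.98, so N−1 ≥ 8 and N = 9.
Check: N=9 gives T = 0.07157 < 0.072; N=8 gives T = 0.09951.

N = 9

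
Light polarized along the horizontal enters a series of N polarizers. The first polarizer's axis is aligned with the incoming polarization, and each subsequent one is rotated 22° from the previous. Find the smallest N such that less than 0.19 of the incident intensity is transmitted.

First polarizer is aligned with the polarization: full transmission.
Each further stage multiplies by cos²(22°) = 0.8597.
After N polarizers: T = 0.8597^(N−1). Require T < 0.19 ⇒ N−1 > ln(0.19)/ln(0.8597) = 10.98, so N−1 ≥ 11 and N = 12.
Check: N=12 gives T = 0.1895 < 0.19; N=11 gives T = 0.2205.

N = 12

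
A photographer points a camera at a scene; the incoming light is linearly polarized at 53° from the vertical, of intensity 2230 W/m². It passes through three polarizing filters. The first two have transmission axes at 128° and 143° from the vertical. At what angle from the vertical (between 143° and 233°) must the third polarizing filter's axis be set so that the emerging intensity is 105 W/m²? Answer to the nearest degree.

By Malus's law, I₁ = I₀ cos²(128° − 53°) = I₀ cos²(75°) = 0.06699 I₀.
I₂ = I₁ cos²(143° − 128°) = 0.06699 I₀ · cos²(15°) = 0.0625 I₀.
Target fraction: 105 / 2230 W/m² = 0.04709 of I₀.
Need I₃/I₀ = 0.04709, so cos²(θ − 143°) = 0.04709 / 0.0625 = 0.7534.
θ − 143° = arccos(√0.7534) = 29.8°, giving θ ≈ 143 + 29.8 = 172.8°.

θ ≈ 173°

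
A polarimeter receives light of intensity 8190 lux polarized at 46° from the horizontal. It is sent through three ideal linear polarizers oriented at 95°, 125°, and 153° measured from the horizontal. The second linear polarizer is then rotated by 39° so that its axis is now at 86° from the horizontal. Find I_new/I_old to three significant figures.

Before rotation:
By Malus's law, I₁ = I₀ cos²(95° − 46°) = I₀ cos²(49°) = 0.4304 I₀.
I₂ = I₁ cos²(125° − 95°) = 0.4304 I₀ · cos²(30°) = 0.3228 I₀.
I₃ = I₂ cos²(153° − 125°) = 0.3228 I₀ · cos²(28°) = 0.2517 I₀.
After rotation:
I₁ = I₀ cos²(95° − 46°) = I₀ cos²(49°) = 0.4304 I₀.
I₂ = I₁ cos²(86° − 95°) = 0.4304 I₀ · cos²(9°) = 0.4199 I₀.
I₃ = I₂ cos²(153° − 86°) = 0.4199 I₀ · cos²(67°) = 0.0641 I₀.
Ratio = 0.0641 / 0.2517 = 0.2547.

I_new/I_old ≈ 0.255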